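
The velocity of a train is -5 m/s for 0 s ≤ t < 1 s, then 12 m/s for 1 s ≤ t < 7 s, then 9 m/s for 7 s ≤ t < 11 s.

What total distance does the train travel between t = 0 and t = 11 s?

Total distance travelled is ∫|v| dt — sum the magnitudes of each area piece.
0–1 s: |-5| × 1 = 5 m
1–7 s: |12| × 6 = 72 m
7–11 s: |9| × 4 = 36 m
Total distance = 113 m

113 m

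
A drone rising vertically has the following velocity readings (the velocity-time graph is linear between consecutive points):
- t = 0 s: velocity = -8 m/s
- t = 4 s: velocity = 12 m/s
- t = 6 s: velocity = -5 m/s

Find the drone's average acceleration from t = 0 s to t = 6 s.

Average acceleration = Δv/Δt = (-5 − -8)/(6 − 0) = 0.5 m/s².

0.5 m/s²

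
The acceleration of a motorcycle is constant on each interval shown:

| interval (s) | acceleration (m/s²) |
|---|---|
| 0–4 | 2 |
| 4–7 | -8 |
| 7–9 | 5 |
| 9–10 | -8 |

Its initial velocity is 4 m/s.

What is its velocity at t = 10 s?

-10 m/s

Δv equals the area under the a-t graph; then v = v₀ + Δv.
0–4 s: 2 × 4 = 8 m/s
4–7 s: -8 × 3 = -24 m/s
7–9 s: 5 × 2 = 10 m/s
9–10 s: -8 × 1 = -8 m/s
Δv = -14 m/s, so v(10) = 4 + (-14) = -10 m/s.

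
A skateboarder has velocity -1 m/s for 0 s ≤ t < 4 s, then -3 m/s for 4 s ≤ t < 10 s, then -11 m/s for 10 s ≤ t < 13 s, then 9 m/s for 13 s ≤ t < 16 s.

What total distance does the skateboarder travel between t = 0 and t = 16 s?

Total distance travelled is ∫|v| dt — sum the magnitudes of each area piece.
0–4 s: |-1| × 4 = 4 m
4–10 s: |-3| × 6 = 18 m
10–13 s: |-11| × 3 = 33 m
13–16 s: |9| × 3 = 27 m
Total distance = 82 m

82 m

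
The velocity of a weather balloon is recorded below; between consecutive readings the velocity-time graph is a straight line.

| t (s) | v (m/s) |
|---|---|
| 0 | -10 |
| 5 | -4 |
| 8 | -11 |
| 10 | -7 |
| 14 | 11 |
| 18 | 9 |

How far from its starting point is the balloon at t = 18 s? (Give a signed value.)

Net displacement equals the area under the velocity-time graph (areas below the axis count negative).
0–5 s: ½(-10 + -4)(5) = -35 m
5–8 s: ½(-4 + -11)(3) = -22.5 m
8–10 s: ½(-11 + -7)(2) = -18 m
10–14 s: ½(-7 + 11)(4) = 8 m
14–18 s: ½(11 + 9)(4) = 40 m
Net displacement = -27.5 m

-27.5 m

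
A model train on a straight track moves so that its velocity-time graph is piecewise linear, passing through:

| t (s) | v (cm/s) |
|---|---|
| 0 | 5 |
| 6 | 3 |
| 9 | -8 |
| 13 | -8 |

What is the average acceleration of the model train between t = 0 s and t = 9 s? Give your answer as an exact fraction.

Average acceleration = Δv/Δt = (-8 − 5)/(9 − 0) = -13/9 cm/s².

-13/9 cm/s²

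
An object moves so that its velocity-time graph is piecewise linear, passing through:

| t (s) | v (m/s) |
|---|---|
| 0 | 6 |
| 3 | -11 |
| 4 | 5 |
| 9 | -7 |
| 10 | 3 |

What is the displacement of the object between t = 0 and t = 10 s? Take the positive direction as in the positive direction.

-17.5 m

Displacement is the signed area under the v-t curve.
0–3 s: ½(6 + -11)(3) = -7.5 m
3–4 s: ½(-11 + 5)(1) = -3 m
4–9 s: ½(5 + -7)(5) = -5 m
9–10 s: ½(-7 + 3)(1) = -2 m
Net displacement = -17.5 m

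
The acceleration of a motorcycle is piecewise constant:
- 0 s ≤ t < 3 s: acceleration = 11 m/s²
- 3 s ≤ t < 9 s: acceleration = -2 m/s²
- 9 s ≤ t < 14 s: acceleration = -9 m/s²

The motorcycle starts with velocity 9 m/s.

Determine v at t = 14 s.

Δv equals the area under the a-t graph; then v = v₀ + Δv.
0–3 s: 11 × 3 = 33 m/s
3–9 s: -2 × 6 = -12 m/s
9–14 s: -9 × 5 = -45 m/s
Δv = -24 m/s, so v(14) = 9 + (-24) = -15 m/s.

-15 m/s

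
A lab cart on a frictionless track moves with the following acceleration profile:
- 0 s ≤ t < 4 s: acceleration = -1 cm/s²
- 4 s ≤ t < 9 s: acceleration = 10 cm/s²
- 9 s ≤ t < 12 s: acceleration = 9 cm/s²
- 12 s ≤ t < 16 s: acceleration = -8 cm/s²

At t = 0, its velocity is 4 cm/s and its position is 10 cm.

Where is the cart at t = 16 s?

577.5 cm

On each constant-a segment, Δv = aΔt and Δx = v₀Δt + ½aΔt²; chain segment to segment.
0–4 s: v starts 4 cm/s; Δx = 4·4 + ½·-1·4² = 8 cm; v ends 0 cm/s.
4–9 s: v starts 0 cm/s; Δx = 0·5 + ½·10·5² = 125 cm; v ends 50 cm/s.
9–12 s: v starts 50 cm/s; Δx = 50·3 + ½·9·3² = 190.5 cm; v ends 77 cm/s.
12–16 s: v starts 77 cm/s; Δx = 77·4 + ½·-8·4² = 244 cm; v ends 45 cm/s.
x(16) = 10 + Σ Δx = 577.5 cm.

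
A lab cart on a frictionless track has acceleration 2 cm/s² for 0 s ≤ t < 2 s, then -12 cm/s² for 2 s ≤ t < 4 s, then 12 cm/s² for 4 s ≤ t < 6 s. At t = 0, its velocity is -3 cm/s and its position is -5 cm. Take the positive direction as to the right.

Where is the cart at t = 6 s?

On each constant-a segment, Δv = aΔt and Δx = v₀Δt + ½aΔt²; chain segment to segment.
0–2 s: v starts -3 cm/s; Δx = -3·2 + ½·2·2² = -2 cm; v ends 1 cm/s.
2–4 s: v starts 1 cm/s; Δx = 1·2 + ½·-12·2² = -22 cm; v ends -23 cm/s.
4–6 s: v starts -23 cm/s; Δx = -23·2 + ½·12·2² = -22 cm; v ends 1 cm/s.
x(6) = -5 + Σ Δx = -51 cm.

-51 cm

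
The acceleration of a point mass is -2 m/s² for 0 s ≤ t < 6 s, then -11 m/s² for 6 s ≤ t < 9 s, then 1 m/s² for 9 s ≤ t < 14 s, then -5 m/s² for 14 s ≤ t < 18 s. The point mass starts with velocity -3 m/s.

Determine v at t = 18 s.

Δv equals the area under the a-t graph; then v = v₀ + Δv.
0–6 s: -2 × 6 = -12 m/s
6–9 s: -11 × 3 = -33 m/s
9–14 s: 1 × 5 = 5 m/s
14–18 s: -5 × 4 = -20 m/s
Δv = -60 m/s, so v(18) = -3 + (-60) = -63 m/s.

-63 m/s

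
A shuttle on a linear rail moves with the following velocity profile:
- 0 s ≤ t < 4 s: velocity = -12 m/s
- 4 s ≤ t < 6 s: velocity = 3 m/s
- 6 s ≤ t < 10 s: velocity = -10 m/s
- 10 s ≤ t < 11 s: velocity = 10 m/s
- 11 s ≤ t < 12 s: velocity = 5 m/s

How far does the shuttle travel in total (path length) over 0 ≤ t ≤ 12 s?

Total distance travelled is ∫|v| dt — sum the magnitudes of each area piece.
0–4 s: |-12| × 4 = 48 m
4–6 s: |3| × 2 = 6 m
6–10 s: |-10| × 4 = 40 m
10–11 s: |10| × 1 = 10 m
11–12 s: |5| × 1 = 5 m
Total distance = 109 m

109 m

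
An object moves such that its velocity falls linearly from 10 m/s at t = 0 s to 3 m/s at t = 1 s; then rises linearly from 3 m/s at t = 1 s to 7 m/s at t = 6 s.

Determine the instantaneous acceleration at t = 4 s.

0.8 m/s²

Acceleration is the slope of the v-t graph on 1–6 s: (7 − 3)/(6 − 1) = 0.8 m/s².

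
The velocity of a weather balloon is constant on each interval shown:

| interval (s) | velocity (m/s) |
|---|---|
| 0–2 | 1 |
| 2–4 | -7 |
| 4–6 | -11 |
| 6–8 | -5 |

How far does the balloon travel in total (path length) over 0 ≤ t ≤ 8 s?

Distance (not displacement) is the total path length: add the absolute areas under v-t.
0–2 s: |1| × 2 = 2 m
2–4 s: |-7| × 2 = 14 m
4–6 s: |-11| × 2 = 22 m
6–8 s: |-5| × 2 = 10 m
Total distance = 48 m

48 m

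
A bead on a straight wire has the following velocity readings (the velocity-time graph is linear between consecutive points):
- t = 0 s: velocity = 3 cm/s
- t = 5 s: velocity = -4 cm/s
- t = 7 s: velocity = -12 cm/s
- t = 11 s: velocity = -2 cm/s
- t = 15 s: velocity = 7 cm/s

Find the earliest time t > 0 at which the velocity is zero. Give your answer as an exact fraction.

t = 15/7 s

v changes sign on 0–5 s (from 3 to -4); the graph is linear there, so v = 0 at t = 0 + (-3)·(5 − 0)/(-4 − 3) = 15/7 s.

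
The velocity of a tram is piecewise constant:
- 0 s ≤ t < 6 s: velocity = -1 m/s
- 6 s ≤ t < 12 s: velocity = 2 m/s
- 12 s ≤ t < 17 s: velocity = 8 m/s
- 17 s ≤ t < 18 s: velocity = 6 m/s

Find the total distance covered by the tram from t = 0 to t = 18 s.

Total distance travelled is ∫|v| dt — sum the magnitudes of each area piece.
0–6 s: |-1| × 6 = 6 m
6–12 s: |2| × 6 = 12 m
12–17 s: |8| × 5 = 40 m
17–18 s: |6| × 1 = 6 m
Total distance = 64 m

64 m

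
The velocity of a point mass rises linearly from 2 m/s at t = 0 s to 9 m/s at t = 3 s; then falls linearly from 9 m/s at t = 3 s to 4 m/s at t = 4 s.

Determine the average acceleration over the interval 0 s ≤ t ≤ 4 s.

0.5 m/s²

Average acceleration = Δv/Δt = (4 − 2)/(4 − 0) = 0.5 m/s².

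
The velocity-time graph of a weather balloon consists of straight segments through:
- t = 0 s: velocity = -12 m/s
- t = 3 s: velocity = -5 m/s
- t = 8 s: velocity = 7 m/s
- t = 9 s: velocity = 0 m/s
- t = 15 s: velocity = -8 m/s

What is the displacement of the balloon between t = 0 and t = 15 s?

Net displacement equals the area under the velocity-time graph (areas below the axis count negative).
0–3 s: ½(-12 + -5)(3) = -25.5 m
3–8 s: ½(-5 + 7)(5) = 5 m
8–9 s: ½(7 + 0)(1) = 3.5 m
9–15 s: ½(0 + -8)(6) = -24 m
Net displacement = -41 m

-41 m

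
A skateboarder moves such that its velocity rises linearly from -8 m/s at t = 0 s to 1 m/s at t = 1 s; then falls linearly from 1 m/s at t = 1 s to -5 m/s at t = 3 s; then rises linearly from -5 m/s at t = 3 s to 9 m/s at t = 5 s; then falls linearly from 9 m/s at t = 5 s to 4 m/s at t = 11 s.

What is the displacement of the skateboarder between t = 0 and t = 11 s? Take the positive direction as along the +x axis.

35.5 m

Net displacement equals the area under the velocity-time graph (areas below the axis count negative).
0–1 s: ½(-8 + 1)(1) = -3.5 m
1–3 s: ½(1 + -5)(2) = -4 m
3–5 s: ½(-5 + 9)(2) = 4 m
5–11 s: ½(9 + 4)(6) = 39 m
Net displacement = 35.5 m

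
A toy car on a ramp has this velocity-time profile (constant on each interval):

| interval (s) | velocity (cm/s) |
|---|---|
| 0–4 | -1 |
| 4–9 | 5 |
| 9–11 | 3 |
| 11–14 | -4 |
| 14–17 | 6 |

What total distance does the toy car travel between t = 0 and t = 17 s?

65 cm

Distance (not displacement) is the total path length: add the absolute areas under v-t.
0–4 s: |-1| × 4 = 4 cm
4–9 s: |5| × 5 = 25 cm
9–11 s: |3| × 2 = 6 cm
11–14 s: |-4| × 3 = 12 cm
14–17 s: |6| × 3 = 18 cm
Total distance = 65 cm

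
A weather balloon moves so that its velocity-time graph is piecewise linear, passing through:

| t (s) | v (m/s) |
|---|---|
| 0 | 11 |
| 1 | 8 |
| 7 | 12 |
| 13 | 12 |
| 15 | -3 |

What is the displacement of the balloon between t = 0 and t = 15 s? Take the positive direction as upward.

Displacement is the signed area under the v-t curve.
0–1 s: ½(11 + 8)(1) = 9.5 m
1–7 s: ½(8 + 12)(6) = 60 m
7–13 s: 12 × 6 = 72 m
13–15 s: ½(12 + -3)(2) = 9 m
Net displacement = 150.5 m

150.5 m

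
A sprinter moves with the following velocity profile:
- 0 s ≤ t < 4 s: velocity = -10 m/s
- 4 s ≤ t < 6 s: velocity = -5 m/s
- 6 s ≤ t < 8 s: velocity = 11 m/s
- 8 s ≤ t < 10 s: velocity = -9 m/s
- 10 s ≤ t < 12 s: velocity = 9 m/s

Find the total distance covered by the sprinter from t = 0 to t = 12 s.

Distance (not displacement) is the total path length: add the absolute areas under v-t.
0–4 s: |-10| × 4 = 40 m
4–6 s: |-5| × 2 = 10 m
6–8 s: |11| × 2 = 22 m
8–10 s: |-9| × 2 = 18 m
10–12 s: |9| × 2 = 18 m
Total distance = 108 m

108 m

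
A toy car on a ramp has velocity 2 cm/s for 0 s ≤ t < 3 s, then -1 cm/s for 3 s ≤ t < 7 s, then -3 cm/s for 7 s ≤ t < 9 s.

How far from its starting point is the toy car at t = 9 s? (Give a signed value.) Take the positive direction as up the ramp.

Net displacement equals the area under the velocity-time graph (areas below the axis count negative).
0–3 s: 2 × 3 = 6 cm
3–7 s: -1 × 4 = -4 cm
7–9 s: -3 × 2 = -6 cm
Net displacement = -4 cm

-4 cm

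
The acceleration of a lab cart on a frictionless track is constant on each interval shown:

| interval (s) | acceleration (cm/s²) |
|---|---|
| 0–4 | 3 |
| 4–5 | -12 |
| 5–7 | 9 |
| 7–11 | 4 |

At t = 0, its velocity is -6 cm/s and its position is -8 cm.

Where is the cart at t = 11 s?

78 cm

On each constant-a segment, Δv = aΔt and Δx = v₀Δt + ½aΔt²; chain segment to segment.
0–4 s: v starts -6 cm/s; Δx = -6·4 + ½·3·4² = 0 cm; v ends 6 cm/s.
4–5 s: v starts 6 cm/s; Δx = 6·1 + ½·-12·1² = 0 cm; v ends -6 cm/s.
5–7 s: v starts -6 cm/s; Δx = -6·2 + ½·9·2² = 6 cm; v ends 12 cm/s.
7–11 s: v starts 12 cm/s; Δx = 12·4 + ½·4·4² = 80 cm; v ends 28 cm/s.
x(11) = -8 + Σ Δx = 78 cm.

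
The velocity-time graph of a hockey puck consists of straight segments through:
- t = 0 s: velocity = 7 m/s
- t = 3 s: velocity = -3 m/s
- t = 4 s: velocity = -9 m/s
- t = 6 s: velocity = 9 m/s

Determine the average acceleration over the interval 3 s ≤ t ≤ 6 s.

4 m/s²

Average acceleration = Δv/Δt = (9 − -3)/(6 − 3) = 4 m/s².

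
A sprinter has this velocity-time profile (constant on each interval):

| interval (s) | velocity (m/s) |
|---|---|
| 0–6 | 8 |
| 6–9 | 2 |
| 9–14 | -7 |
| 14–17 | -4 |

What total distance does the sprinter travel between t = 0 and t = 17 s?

Total distance travelled is ∫|v| dt — sum the magnitudes of each area piece.
0–6 s: |8| × 6 = 48 m
6–9 s: |2| × 3 = 6 m
9–14 s: |-7| × 5 = 35 m
14–17 s: |-4| × 3 = 12 m
Total distance = 101 m

101 m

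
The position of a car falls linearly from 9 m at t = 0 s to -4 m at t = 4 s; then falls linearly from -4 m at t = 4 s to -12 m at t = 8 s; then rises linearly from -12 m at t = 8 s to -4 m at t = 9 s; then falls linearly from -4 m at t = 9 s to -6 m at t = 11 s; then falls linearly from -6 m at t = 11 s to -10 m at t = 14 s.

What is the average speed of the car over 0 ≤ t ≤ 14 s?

Average speed = (total path length)/(elapsed time); on a piecewise-linear x-t graph the path length is Σ|Δx|.
0–4 s: |Δx| = |-4 − 9| = 13 m
4–8 s: |Δx| = |-12 − -4| = 8 m
8–9 s: |Δx| = |-4 − -12| = 8 m
9–11 s: |Δx| = |-6 − -4| = 2 m
11–14 s: |Δx| = |-10 − -6| = 4 m
Total path = 35 m; average speed = 35/14 = 2.5 m/s.

2.5 m/s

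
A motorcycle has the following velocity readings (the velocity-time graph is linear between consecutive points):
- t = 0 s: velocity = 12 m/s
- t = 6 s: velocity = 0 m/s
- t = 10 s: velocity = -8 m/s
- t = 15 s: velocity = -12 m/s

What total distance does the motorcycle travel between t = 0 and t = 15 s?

Distance (not displacement) is the total path length: add the absolute areas under v-t.
0–6 s: |½(12 + 0)(6)| = 36 m
6–10 s: |½(0 + -8)(4)| = 16 m
10–15 s: |½(-8 + -12)(5)| = 50 m
Total distance = 102 m

102 m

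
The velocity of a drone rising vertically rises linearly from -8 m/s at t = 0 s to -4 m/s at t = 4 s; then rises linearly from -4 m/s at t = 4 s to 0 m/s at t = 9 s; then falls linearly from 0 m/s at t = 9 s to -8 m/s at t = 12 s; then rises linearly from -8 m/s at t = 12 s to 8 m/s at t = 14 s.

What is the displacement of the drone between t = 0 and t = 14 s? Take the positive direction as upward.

-46 m

Net displacement equals the area under the velocity-time graph (areas below the axis count negative).
0–4 s: ½(-8 + -4)(4) = -24 m
4–9 s: ½(-4 + 0)(5) = -10 m
9–12 s: ½(0 + -8)(3) = -12 m
12–14 s: ½(-8 + 8)(2) = 0 m
Net displacement = -46 m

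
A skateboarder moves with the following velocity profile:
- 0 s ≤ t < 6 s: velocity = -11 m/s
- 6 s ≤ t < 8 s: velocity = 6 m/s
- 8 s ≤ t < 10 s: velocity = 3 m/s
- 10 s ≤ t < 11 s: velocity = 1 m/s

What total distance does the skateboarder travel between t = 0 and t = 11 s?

85 m

Total distance travelled is ∫|v| dt — sum the magnitudes of each area piece.
0–6 s: |-11| × 6 = 66 m
6–8 s: |6| × 2 = 12 m
8–10 s: |3| × 2 = 6 m
10–11 s: |1| × 1 = 1 m
Total distance = 85 m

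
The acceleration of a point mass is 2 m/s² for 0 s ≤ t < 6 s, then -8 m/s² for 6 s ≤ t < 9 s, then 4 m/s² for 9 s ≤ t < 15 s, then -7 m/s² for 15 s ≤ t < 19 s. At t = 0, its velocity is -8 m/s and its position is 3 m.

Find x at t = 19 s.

-121 m

On each constant-a segment, Δv = aΔt and Δx = v₀Δt + ½aΔt²; chain segment to segment.
0–6 s: v starts -8 m/s; Δx = -8·6 + ½·2·6² = -12 m; v ends 4 m/s.
6–9 s: v starts 4 m/s; Δx = 4·3 + ½·-8·3² = -24 m; v ends -20 m/s.
9–15 s: v starts -20 m/s; Δx = -20·6 + ½·4·6² = -48 m; v ends 4 m/s.
15–19 s: v starts 4 m/s; Δx = 4·4 + ½·-7·4² = -40 m; v ends -24 m/s.
x(19) = 3 + Σ Δx = -121 m.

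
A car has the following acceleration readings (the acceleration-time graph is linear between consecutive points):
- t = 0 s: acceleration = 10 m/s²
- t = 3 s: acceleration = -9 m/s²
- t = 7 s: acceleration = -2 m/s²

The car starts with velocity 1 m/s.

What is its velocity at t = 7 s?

-19.5 m/s

Δv equals the area under the a-t graph; then v = v₀ + Δv.
0–3 s: ½(10 + -9)(3) = 1.5 m/s
3–7 s: ½(-9 + -2)(4) = -22 m/s
Δv = -20.5 m/s, so v(7) = 1 + (-20.5) = -19.5 m/s.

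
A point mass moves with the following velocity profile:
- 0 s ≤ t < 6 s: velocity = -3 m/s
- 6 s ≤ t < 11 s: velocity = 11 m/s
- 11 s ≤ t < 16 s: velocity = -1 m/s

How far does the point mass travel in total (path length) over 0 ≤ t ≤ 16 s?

78 m

Distance (not displacement) is the total path length: add the absolute areas under v-t.
0–6 s: |-3| × 6 = 18 m
6–11 s: |11| × 5 = 55 m
11–16 s: |-1| × 5 = 5 m
Total distance = 78 m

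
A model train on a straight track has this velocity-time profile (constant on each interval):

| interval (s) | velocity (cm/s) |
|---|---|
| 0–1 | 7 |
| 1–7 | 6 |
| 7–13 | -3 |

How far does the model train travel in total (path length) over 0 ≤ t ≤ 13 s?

Distance (not displacement) is the total path length: add the absolute areas under v-t.
0–1 s: |7| × 1 = 7 cm
1–7 s: |6| × 6 = 36 cm
7–13 s: |-3| × 6 = 18 cm
Total distance = 61 cm

61 cm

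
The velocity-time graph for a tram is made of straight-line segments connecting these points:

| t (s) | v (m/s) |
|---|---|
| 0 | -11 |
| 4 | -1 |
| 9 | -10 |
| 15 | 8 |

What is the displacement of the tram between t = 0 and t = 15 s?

Net displacement equals the area under the velocity-time graph (areas below the axis count negative).
0–4 s: ½(-11 + -1)(4) = -24 m
4–9 s: ½(-1 + -10)(5) = -27.5 m
9–15 s: ½(-10 + 8)(6) = -6 m
Net displacement = -57.5 m

-57.5 m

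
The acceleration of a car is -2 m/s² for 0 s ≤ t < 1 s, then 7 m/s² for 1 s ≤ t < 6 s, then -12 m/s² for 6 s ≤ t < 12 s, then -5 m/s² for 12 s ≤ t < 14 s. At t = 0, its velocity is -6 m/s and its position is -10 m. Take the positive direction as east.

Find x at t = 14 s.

On each constant-a segment, Δv = aΔt and Δx = v₀Δt + ½aΔt²; chain segment to segment.
0–1 s: v starts -6 m/s; Δx = -6·1 + ½·-2·1² = -7 m; v ends -8 m/s.
1–6 s: v starts -8 m/s; Δx = -8·5 + ½·7·5² = 47.5 m; v ends 27 m/s.
6–12 s: v starts 27 m/s; Δx = 27·6 + ½·-12·6² = -54 m; v ends -45 m/s.
12–14 s: v starts -45 m/s; Δx = -45·2 + ½·-5·2² = -100 m; v ends -55 m/s.
x(14) = -10 + Σ Δx = -123.5 m.

-123.5 m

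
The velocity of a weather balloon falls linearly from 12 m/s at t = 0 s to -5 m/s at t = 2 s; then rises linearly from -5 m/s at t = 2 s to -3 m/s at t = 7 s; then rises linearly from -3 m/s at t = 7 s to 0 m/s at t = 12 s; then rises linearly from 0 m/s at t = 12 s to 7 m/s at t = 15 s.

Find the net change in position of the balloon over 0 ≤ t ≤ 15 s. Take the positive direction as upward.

-10 m

Net displacement equals the area under the velocity-time graph (areas below the axis count negative).
0–2 s: ½(12 + -5)(2) = 7 m
2–7 s: ½(-5 + -3)(5) = -20 m
7–12 s: ½(-3 + 0)(5) = -7.5 m
12–15 s: ½(0 + 7)(3) = 10.5 m
Net displacement = -10 m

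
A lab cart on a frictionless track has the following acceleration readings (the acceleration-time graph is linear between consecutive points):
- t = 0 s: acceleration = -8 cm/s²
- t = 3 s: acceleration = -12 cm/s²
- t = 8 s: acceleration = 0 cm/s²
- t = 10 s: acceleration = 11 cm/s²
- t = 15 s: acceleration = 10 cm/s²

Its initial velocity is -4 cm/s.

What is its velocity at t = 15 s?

Δv equals the area under the a-t graph; then v = v₀ + Δv.
0–3 s: ½(-8 + -12)(3) = -30 cm/s
3–8 s: ½(-12 + 0)(5) = -30 cm/s
8–10 s: ½(0 + 11)(2) = 11 cm/s
10–15 s: ½(11 + 10)(5) = 52.5 cm/s
Δv = 3.5 cm/s, so v(15) = -4 + (3.5) = -0.5 cm/s.

-0.5 cm/s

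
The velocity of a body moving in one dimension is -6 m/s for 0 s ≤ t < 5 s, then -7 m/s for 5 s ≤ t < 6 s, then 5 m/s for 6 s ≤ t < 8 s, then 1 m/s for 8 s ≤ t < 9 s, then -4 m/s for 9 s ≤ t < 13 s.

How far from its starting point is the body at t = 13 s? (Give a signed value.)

-42 m

Net displacement equals the area under the velocity-time graph (areas below the axis count negative).
0–5 s: -6 × 5 = -30 m
5–6 s: -7 × 1 = -7 m
6–8 s: 5 × 2 = 10 m
8–9 s: 1 × 1 = 1 m
9–13 s: -4 × 4 = -16 m
Net displacement = -42 m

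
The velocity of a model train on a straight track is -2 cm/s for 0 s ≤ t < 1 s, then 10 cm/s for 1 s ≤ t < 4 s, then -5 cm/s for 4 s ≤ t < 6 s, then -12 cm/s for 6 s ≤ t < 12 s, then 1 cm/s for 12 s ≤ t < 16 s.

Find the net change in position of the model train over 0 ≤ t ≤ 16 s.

-50 cm

Net displacement equals the area under the velocity-time graph (areas below the axis count negative).
0–1 s: -2 × 1 = -2 cm
1–4 s: 10 × 3 = 30 cm
4–6 s: -5 × 2 = -10 cm
6–12 s: -12 × 6 = -72 cm
12–16 s: 1 × 4 = 4 cm
Net displacement = -50 cm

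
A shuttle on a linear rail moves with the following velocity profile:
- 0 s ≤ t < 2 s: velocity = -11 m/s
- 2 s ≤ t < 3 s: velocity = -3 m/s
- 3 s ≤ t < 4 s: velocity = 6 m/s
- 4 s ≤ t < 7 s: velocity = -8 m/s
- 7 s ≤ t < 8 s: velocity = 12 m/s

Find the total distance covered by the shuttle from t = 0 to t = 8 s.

Total distance travelled is ∫|v| dt — sum the magnitudes of each area piece.
0–2 s: |-11| × 2 = 22 m
2–3 s: |-3| × 1 = 3 m
3–4 s: |6| × 1 = 6 m
4–7 s: |-8| × 3 = 24 m
7–8 s: |12| × 1 = 12 m
Total distance = 67 m

67 m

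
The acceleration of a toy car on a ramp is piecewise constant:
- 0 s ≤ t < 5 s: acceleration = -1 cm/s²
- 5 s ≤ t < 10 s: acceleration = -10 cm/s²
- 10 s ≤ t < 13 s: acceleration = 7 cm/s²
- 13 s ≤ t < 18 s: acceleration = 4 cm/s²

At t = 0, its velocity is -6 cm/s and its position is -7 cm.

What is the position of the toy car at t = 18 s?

-531 cm

On each constant-a segment, Δv = aΔt and Δx = v₀Δt + ½aΔt²; chain segment to segment.
0–5 s: v starts -6 cm/s; Δx = -6·5 + ½·-1·5² = -42.5 cm; v ends -11 cm/s.
5–10 s: v starts -11 cm/s; Δx = -11·5 + ½·-10·5² = -180 cm; v ends -61 cm/s.
10–13 s: v starts -61 cm/s; Δx = -61·3 + ½·7·3² = -151.5 cm; v ends -40 cm/s.
13–18 s: v starts -40 cm/s; Δx = -40·5 + ½·4·5² = -150 cm; v ends -20 cm/s.
x(18) = -7 + Σ Δx = -531 cm.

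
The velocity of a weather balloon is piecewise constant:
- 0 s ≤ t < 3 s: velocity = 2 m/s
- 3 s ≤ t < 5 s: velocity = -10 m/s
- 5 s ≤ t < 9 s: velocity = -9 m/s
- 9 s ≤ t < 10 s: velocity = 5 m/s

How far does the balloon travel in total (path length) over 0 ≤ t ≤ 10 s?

Distance (not displacement) is the total path length: add the absolute areas under v-t.
0–3 s: |2| × 3 = 6 m
3–5 s: |-10| × 2 = 20 m
5–9 s: |-9| × 4 = 36 m
9–10 s: |5| × 1 = 5 m
Total distance = 67 m

67 m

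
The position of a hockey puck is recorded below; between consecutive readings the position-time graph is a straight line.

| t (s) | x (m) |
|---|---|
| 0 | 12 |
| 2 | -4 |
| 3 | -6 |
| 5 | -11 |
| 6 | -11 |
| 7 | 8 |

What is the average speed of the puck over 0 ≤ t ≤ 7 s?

Average speed = (total path length)/(elapsed time); on a piecewise-linear x-t graph the path length is Σ|Δx|.
0–2 s: |Δx| = |-4 − 12| = 16 m
2–3 s: |Δx| = |-6 − -4| = 2 m
3–5 s: |Δx| = |-11 − -6| = 5 m
5–6 s: |Δx| = |-11 − -11| = 0 m
6–7 s: |Δx| = |8 − -11| = 19 m
Total path = 42 m; average speed = 42/7 = 6 m/s.

6 m/s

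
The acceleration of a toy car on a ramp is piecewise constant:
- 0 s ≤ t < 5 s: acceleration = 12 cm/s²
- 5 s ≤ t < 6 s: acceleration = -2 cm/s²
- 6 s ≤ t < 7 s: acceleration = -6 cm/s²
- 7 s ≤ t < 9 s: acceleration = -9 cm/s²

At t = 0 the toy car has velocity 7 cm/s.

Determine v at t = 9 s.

41 cm/s

Δv equals the area under the a-t graph; then v = v₀ + Δv.
0–5 s: 12 × 5 = 60 cm/s
5–6 s: -2 × 1 = -2 cm/s
6–7 s: -6 × 1 = -6 cm/s
7–9 s: -9 × 2 = -18 cm/s
Δv = 34 cm/s, so v(9) = 7 + (34) = 41 cm/s.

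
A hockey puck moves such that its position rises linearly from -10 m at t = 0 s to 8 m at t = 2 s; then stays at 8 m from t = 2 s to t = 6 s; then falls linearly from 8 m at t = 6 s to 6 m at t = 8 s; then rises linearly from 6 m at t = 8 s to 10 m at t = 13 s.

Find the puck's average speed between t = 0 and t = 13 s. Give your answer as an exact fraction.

Average speed = (total path length)/(elapsed time); on a piecewise-linear x-t graph the path length is Σ|Δx|.
0–2 s: |Δx| = |8 − -10| = 18 m
2–6 s: |Δx| = |8 − 8| = 0 m
6–8 s: |Δx| = |6 − 8| = 2 m
8–13 s: |Δx| = |10 − 6| = 4 m
Total path = 24 m; average speed = 24/13 = 24/13 m/s.

24/13 m/s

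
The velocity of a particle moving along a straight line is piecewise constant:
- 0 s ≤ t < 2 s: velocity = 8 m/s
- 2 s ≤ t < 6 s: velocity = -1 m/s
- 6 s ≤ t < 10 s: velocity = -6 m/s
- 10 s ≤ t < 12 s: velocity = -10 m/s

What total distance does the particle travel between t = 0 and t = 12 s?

Distance (not displacement) is the total path length: add the absolute areas under v-t.
0–2 s: |8| × 2 = 16 m
2–6 s: |-1| × 4 = 4 m
6–10 s: |-6| × 4 = 24 m
10–12 s: |-10| × 2 = 20 m
Total distance = 64 m

64 m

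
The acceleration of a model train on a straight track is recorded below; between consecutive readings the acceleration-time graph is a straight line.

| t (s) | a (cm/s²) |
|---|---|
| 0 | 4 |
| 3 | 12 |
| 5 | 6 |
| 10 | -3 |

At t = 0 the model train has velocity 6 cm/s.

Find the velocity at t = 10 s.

Δv equals the area under the a-t graph; then v = v₀ + Δv.
0–3 s: ½(4 + 12)(3) = 24 cm/s
3–5 s: ½(12 + 6)(2) = 18 cm/s
5–10 s: ½(6 + -3)(5) = 7.5 cm/s
Δv = 49.5 cm/s, so v(10) = 6 + (49.5) = 55.5 cm/s.

55.5 cm/s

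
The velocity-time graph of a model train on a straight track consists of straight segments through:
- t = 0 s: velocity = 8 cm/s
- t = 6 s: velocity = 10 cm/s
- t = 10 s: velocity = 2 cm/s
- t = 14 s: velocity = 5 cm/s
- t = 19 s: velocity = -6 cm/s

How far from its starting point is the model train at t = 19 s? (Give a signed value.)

89.5 cm

Net displacement equals the area under the velocity-time graph (areas below the axis count negative).
0–6 s: ½(8 + 10)(6) = 54 cm
6–10 s: ½(10 + 2)(4) = 24 cm
10–14 s: ½(2 + 5)(4) = 14 cm
14–19 s: ½(5 + -6)(5) = -2.5 cm
Net displacement = 89.5 cm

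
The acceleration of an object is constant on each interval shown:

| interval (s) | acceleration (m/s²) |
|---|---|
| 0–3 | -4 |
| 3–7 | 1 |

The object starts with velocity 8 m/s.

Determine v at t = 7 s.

Δv equals the area under the a-t graph; then v = v₀ + Δv.
0–3 s: -4 × 3 = -12 m/s
3–7 s: 1 × 4 = 4 m/s
Δv = -8 m/s, so v(7) = 8 + (-8) = 0 m/s.

0 m/s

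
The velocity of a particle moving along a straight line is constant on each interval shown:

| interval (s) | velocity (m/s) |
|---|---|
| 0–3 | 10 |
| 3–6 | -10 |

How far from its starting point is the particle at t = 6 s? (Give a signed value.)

0 m

Displacement is the signed area under the v-t curve.
0–3 s: 10 × 3 = 30 m
3–6 s: -10 × 3 = -30 m
Net displacement = 0 m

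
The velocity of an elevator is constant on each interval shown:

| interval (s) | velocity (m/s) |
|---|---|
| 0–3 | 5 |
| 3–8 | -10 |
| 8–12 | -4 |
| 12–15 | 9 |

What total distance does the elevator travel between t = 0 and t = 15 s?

108 m

Total distance travelled is ∫|v| dt — sum the magnitudes of each area piece.
0–3 s: |5| × 3 = 15 m
3–8 s: |-10| × 5 = 50 m
8–12 s: |-4| × 4 = 16 m
12–15 s: |9| × 3 = 27 m
Total distance = 108 m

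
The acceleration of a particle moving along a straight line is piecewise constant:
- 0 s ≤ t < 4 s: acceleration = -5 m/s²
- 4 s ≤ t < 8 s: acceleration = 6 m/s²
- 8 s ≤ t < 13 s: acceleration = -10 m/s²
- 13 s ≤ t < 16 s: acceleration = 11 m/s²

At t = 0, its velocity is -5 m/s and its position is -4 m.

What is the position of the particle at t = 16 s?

On each constant-a segment, Δv = aΔt and Δx = v₀Δt + ½aΔt²; chain segment to segment.
0–4 s: v starts -5 m/s; Δx = -5·4 + ½·-5·4² = -60 m; v ends -25 m/s.
4–8 s: v starts -25 m/s; Δx = -25·4 + ½·6·4² = -52 m; v ends -1 m/s.
8–13 s: v starts -1 m/s; Δx = -1·5 + ½·-10·5² = -130 m; v ends -51 m/s.
13–16 s: v starts -51 m/s; Δx = -51·3 + ½·11·3² = -103.5 m; v ends -18 m/s.
x(16) = -4 + Σ Δx = -349.5 m.

-349.5 m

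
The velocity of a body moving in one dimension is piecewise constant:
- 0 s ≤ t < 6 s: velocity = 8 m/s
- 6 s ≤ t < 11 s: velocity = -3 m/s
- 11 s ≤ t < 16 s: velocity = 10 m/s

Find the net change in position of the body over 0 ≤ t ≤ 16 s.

Net displacement equals the area under the velocity-time graph (areas below the axis count negative).
0–6 s: 8 × 6 = 48 m
6–11 s: -3 × 5 = -15 m
11–16 s: 10 × 5 = 50 m
Net displacement = 83 m

83 m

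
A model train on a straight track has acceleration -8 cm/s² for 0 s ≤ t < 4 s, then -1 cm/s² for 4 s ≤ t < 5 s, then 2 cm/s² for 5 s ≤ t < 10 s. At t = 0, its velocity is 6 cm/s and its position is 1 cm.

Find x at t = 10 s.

On each constant-a segment, Δv = aΔt and Δx = v₀Δt + ½aΔt²; chain segment to segment.
0–4 s: v starts 6 cm/s; Δx = 6·4 + ½·-8·4² = -40 cm; v ends -26 cm/s.
4–5 s: v starts -26 cm/s; Δx = -26·1 + ½·-1·1² = -26.5 cm; v ends -27 cm/s.
5–10 s: v starts -27 cm/s; Δx = -27·5 + ½·2·5² = -110 cm; v ends -17 cm/s.
x(10) = 1 + Σ Δx = -175.5 cm.

-175.5 cm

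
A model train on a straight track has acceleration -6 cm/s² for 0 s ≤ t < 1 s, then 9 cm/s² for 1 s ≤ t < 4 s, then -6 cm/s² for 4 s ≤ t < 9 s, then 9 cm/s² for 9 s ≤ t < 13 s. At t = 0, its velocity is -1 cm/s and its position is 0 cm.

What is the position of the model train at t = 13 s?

On each constant-a segment, Δv = aΔt and Δx = v₀Δt + ½aΔt²; chain segment to segment.
0–1 s: v starts -1 cm/s; Δx = -1·1 + ½·-6·1² = -4 cm; v ends -7 cm/s.
1–4 s: v starts -7 cm/s; Δx = -7·3 + ½·9·3² = 19.5 cm; v ends 20 cm/s.
4–9 s: v starts 20 cm/s; Δx = 20·5 + ½·-6·5² = 25 cm; v ends -10 cm/s.
9–13 s: v starts -10 cm/s; Δx = -10·4 + ½·9·4² = 32 cm; v ends 26 cm/s.
x(13) = 0 + Σ Δx = 72.5 cm.

72.5 cm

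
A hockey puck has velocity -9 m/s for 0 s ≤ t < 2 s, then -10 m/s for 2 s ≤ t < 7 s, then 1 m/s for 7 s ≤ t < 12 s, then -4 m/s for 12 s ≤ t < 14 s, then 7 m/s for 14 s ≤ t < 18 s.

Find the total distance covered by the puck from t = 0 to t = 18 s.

109 m

Distance (not displacement) is the total path length: add the absolute areas under v-t.
0–2 s: |-9| × 2 = 18 m
2–7 s: |-10| × 5 = 50 m
7–12 s: |1| × 5 = 5 m
12–14 s: |-4| × 2 = 8 m
14–18 s: |7| × 4 = 28 m
Total distance = 109 m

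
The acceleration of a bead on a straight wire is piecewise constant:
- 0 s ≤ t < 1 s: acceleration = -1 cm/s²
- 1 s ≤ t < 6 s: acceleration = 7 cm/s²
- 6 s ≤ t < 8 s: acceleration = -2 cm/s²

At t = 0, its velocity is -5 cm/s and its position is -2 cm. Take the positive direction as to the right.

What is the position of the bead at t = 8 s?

104 cm

On each constant-a segment, Δv = aΔt and Δx = v₀Δt + ½aΔt²; chain segment to segment.
0–1 s: v starts -5 cm/s; Δx = -5·1 + ½·-1·1² = -5.5 cm; v ends -6 cm/s.
1–6 s: v starts -6 cm/s; Δx = -6·5 + ½·7·5² = 57.5 cm; v ends 29 cm/s.
6–8 s: v starts 29 cm/s; Δx = 29·2 + ½·-2·2² = 54 cm; v ends 25 cm/s.
x(8) = -2 + Σ Δx = 104 cm.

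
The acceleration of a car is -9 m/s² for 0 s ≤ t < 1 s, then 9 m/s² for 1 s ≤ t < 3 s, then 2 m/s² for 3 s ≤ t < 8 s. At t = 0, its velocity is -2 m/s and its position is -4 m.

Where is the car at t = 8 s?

45.5 m

On each constant-a segment, Δv = aΔt and Δx = v₀Δt + ½aΔt²; chain segment to segment.
0–1 s: v starts -2 m/s; Δx = -2·1 + ½·-9·1² = -6.5 m; v ends -11 m/s.
1–3 s: v starts -11 m/s; Δx = -11·2 + ½·9·2² = -4 m; v ends 7 m/s.
3–8 s: v starts 7 m/s; Δx = 7·5 + ½·2·5² = 60 m; v ends 17 m/s.
x(8) = -4 + Σ Δx = 45.5 m.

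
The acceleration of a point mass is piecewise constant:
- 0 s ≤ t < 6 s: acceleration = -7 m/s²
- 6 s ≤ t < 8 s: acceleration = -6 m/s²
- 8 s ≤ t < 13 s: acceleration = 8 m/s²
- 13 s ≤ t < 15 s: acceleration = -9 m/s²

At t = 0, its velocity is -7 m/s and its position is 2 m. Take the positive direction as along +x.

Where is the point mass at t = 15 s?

-541 m

On each constant-a segment, Δv = aΔt and Δx = v₀Δt + ½aΔt²; chain segment to segment.
0–6 s: v starts -7 m/s; Δx = -7·6 + ½·-7·6² = -168 m; v ends -49 m/s.
6–8 s: v starts -49 m/s; Δx = -49·2 + ½·-6·2² = -110 m; v ends -61 m/s.
8–13 s: v starts -61 m/s; Δx = -61·5 + ½·8·5² = -205 m; v ends -21 m/s.
13–15 s: v starts -21 m/s; Δx = -21·2 + ½·-9·2² = -60 m; v ends -39 m/s.
x(15) = 2 + Σ Δx = -541 m.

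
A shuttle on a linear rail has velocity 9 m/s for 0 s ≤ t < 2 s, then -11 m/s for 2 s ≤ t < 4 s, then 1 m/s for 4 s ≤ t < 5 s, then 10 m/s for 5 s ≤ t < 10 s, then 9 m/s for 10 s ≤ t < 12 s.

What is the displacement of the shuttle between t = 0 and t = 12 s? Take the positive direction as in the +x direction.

Net displacement equals the area under the velocity-time graph (areas below the axis count negative).
0–2 s: 9 × 2 = 18 m
2–4 s: -11 × 2 = -22 m
4–5 s: 1 × 1 = 1 m
5–10 s: 10 × 5 = 50 m
10–12 s: 9 × 2 = 18 m
Net displacement = 65 m

65 m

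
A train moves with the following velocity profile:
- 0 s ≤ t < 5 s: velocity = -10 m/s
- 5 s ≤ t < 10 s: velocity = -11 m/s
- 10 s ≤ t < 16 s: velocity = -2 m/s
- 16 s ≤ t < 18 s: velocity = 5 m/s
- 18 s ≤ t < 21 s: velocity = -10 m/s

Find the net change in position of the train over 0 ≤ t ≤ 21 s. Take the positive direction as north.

Net displacement equals the area under the velocity-time graph (areas below the axis count negative).
0–5 s: -10 × 5 = -50 m
5–10 s: -11 × 5 = -55 m
10–16 s: -2 × 6 = -12 m
16–18 s: 5 × 2 = 10 m
18–21 s: -10 × 3 = -30 m
Net displacement = -137 m

-137 m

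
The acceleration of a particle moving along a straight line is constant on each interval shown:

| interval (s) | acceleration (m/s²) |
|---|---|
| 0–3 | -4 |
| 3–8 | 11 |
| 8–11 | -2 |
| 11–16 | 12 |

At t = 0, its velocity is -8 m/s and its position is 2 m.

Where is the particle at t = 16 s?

On each constant-a segment, Δv = aΔt and Δx = v₀Δt + ½aΔt²; chain segment to segment.
0–3 s: v starts -8 m/s; Δx = -8·3 + ½·-4·3² = -42 m; v ends -20 m/s.
3–8 s: v starts -20 m/s; Δx = -20·5 + ½·11·5² = 37.5 m; v ends 35 m/s.
8–11 s: v starts 35 m/s; Δx = 35·3 + ½·-2·3² = 96 m; v ends 29 m/s.
11–16 s: v starts 29 m/s; Δx = 29·5 + ½·12·5² = 295 m; v ends 89 m/s.
x(16) = 2 + Σ Δx = 388.5 m.

388.5 m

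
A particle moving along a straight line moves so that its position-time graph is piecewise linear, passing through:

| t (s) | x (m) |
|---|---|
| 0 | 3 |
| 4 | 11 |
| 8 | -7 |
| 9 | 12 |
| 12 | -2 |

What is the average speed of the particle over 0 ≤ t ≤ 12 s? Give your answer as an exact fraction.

Average speed = (total path length)/(elapsed time); on a piecewise-linear x-t graph the path length is Σ|Δx|.
0–4 s: |Δx| = |11 − 3| = 8 m
4–8 s: |Δx| = |-7 − 11| = 18 m
8–9 s: |Δx| = |12 − -7| = 19 m
9–12 s: |Δx| = |-2 − 12| = 14 m
Total path = 59 m; average speed = 59/12 = 59/12 m/s.

59/12 m/s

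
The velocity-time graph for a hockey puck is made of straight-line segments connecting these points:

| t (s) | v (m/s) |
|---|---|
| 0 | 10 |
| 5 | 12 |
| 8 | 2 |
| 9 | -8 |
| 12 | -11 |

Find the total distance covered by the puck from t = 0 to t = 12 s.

Total distance travelled is ∫|v| dt — sum the magnitudes of each area piece.
0–5 s: |½(10 + 12)(5)| = 55 m
5–8 s: |½(12 + 2)(3)| = 21 m
8–9 s: v = 0 at t = 8.2 s; triangle areas 0.2 + 3.2 = 3.4 m
9–12 s: |½(-8 + -11)(3)| = 28.5 m
Total distance = 107.9 m

107.9 m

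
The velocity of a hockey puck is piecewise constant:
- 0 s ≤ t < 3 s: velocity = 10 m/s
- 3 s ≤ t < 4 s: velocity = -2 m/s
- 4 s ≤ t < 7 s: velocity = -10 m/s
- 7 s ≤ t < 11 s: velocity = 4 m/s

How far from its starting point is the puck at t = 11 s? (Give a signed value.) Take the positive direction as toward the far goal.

Net displacement equals the area under the velocity-time graph (areas below the axis count negative).
0–3 s: 10 × 3 = 30 m
3–4 s: -2 × 1 = -2 m
4–7 s: -10 × 3 = -30 m
7–11 s: 4 × 4 = 16 m
Net displacement = 14 m

14 m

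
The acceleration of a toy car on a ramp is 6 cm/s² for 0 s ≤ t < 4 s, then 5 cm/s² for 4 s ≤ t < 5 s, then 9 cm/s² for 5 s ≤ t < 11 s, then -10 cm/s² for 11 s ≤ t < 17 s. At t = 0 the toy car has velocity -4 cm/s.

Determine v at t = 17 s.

19 cm/s

Δv equals the area under the a-t graph; then v = v₀ + Δv.
0–4 s: 6 × 4 = 24 cm/s
4–5 s: 5 × 1 = 5 cm/s
5–11 s: 9 × 6 = 54 cm/s
11–17 s: -10 × 6 = -60 cm/s
Δv = 23 cm/s, so v(17) = -4 + (23) = 19 cm/s.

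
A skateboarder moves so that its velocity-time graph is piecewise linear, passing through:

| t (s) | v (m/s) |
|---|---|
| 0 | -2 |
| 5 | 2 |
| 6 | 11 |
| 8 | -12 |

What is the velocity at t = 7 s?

On 6–8 s the graph is linear from 11 to -12 m/s: v(7) = 11 + (-12 − 11)·(7 − 6)/(8 − 6) = -0.5 m/s.

-0.5 m/s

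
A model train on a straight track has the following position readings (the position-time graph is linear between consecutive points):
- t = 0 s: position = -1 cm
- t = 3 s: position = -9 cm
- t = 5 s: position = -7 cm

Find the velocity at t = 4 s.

1 cm/s

Velocity is the slope of the x-t graph on 3–5 s: (-7 − -9)/(5 − 3) = 1 cm/s.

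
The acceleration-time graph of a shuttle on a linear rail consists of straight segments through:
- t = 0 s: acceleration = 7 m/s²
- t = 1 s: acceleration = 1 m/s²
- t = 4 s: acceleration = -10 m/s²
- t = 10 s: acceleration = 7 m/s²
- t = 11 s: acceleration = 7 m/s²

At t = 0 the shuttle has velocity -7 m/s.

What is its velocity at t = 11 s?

Δv equals the area under the a-t graph; then v = v₀ + Δv.
0–1 s: ½(7 + 1)(1) = 4 m/s
1–4 s: ½(1 + -10)(3) = -13.5 m/s
4–10 s: ½(-10 + 7)(6) = -9 m/s
10–11 s: 7 × 1 = 7 m/s
Δv = -11.5 m/s, so v(11) = -7 + (-11.5) = -18.5 m/s.

-18.5 m/s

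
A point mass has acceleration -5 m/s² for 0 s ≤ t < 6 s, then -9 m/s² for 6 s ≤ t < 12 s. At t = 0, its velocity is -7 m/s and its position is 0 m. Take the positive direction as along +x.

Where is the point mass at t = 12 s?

On each constant-a segment, Δv = aΔt and Δx = v₀Δt + ½aΔt²; chain segment to segment.
0–6 s: v starts -7 m/s; Δx = -7·6 + ½·-5·6² = -132 m; v ends -37 m/s.
6–12 s: v starts -37 m/s; Δx = -37·6 + ½·-9·6² = -384 m; v ends -91 m/s.
x(12) = 0 + Σ Δx = -516 m.

-516 m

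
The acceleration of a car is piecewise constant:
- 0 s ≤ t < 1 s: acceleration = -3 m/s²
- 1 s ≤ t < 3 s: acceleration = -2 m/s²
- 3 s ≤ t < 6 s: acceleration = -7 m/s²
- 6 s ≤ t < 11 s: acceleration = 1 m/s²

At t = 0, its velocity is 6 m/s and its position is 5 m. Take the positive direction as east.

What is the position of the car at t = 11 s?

-120.5 m

On each constant-a segment, Δv = aΔt and Δx = v₀Δt + ½aΔt²; chain segment to segment.
0–1 s: v starts 6 m/s; Δx = 6·1 + ½·-3·1² = 4.5 m; v ends 3 m/s.
1–3 s: v starts 3 m/s; Δx = 3·2 + ½·-2·2² = 2 m; v ends -1 m/s.
3–6 s: v starts -1 m/s; Δx = -1·3 + ½·-7·3² = -34.5 m; v ends -22 m/s.
6–11 s: v starts -22 m/s; Δx = -22·5 + ½·1·5² = -97.5 m; v ends -17 m/s.
x(11) = 5 + Σ Δx = -120.5 m.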